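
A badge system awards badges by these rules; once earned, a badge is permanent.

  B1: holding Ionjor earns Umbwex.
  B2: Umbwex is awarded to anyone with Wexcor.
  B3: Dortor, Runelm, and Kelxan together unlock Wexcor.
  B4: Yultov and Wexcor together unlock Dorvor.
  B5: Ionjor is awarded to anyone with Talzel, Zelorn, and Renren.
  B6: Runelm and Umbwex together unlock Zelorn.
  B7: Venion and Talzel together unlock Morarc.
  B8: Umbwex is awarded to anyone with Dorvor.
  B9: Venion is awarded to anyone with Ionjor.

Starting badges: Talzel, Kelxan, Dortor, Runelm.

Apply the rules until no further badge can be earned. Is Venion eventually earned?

Venion would need Ionjor (B9), but Ionjor is never earned.

No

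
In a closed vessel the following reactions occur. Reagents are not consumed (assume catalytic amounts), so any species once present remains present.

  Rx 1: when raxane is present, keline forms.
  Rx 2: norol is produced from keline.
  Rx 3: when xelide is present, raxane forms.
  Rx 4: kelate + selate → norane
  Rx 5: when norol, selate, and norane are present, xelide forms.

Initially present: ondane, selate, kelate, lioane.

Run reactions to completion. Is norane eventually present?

Yes

kelate and selate present → norane forms (Rx 4).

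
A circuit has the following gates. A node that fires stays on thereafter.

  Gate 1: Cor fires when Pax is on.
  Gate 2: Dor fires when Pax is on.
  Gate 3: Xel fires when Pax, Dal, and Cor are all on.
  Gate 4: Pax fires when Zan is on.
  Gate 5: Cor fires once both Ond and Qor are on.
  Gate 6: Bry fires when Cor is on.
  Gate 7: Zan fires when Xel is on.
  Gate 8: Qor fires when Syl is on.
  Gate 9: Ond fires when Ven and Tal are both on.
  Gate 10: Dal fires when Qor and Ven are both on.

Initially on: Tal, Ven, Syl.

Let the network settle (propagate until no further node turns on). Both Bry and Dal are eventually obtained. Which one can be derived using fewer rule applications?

Dal: Syl is on, so Qor fires (Gate 8). Qor and Ven are on, so Dal fires (Gate 10). [2 rule applications]
Bry: Gate 9: Ven and Tal on → Ond on. Gate 8: Syl on → Qor on. Gate 5: Ond and Qor on → Cor on. Cor is on, so Bry fires (Gate 6). [4 rule applications]
Dal needs fewer.

Dal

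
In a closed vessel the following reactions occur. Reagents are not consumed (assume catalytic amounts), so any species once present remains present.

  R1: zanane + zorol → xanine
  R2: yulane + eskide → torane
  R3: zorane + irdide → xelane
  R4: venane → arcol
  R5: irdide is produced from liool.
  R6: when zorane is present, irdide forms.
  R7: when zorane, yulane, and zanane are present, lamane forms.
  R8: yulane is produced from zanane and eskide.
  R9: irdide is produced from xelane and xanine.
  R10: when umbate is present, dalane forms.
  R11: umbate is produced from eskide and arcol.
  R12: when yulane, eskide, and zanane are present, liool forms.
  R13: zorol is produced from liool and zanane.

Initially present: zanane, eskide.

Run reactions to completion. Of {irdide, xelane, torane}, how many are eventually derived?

zanane and eskide present → yulane forms (R8).
yulane and eskide present → torane forms (R2).
yulane, eskide, and zanane present → liool forms (R12).
liool present → irdide forms (R5).
irdide: reached.
xelane would need zorane and irdide (R3), but zorane never forms.
torane: reached.
Reached: irdide and torane — 2 of the 3.

2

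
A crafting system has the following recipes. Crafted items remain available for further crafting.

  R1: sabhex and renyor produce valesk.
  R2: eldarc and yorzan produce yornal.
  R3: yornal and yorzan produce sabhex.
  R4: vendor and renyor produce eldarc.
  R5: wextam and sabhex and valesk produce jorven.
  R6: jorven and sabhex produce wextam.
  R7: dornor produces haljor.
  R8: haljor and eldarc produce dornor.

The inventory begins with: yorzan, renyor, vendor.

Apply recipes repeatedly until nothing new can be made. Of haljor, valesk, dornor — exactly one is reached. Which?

valesk

Using R4, vendor and renyor make eldarc.
Using R2, eldarc and yorzan make yornal.
yornal and yorzan → sabhex (R3).
Using R1, sabhex and renyor make valesk.
haljor would need dornor (R7), but dornor is never obtained. dornor would need haljor and eldarc (R8), but haljor is never obtained.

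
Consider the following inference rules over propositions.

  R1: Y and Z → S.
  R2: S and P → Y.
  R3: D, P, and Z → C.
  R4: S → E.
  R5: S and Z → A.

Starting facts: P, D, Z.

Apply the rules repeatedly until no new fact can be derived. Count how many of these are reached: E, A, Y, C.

1

D, P, and Z hold, so C follows (R3).
E would need S (R4), but S is never established.
A would need S and Z (R5), but S is never established.
Y would need S and P (R2), but S is never established.
C: reached.
Reached: C — 1 of the 4.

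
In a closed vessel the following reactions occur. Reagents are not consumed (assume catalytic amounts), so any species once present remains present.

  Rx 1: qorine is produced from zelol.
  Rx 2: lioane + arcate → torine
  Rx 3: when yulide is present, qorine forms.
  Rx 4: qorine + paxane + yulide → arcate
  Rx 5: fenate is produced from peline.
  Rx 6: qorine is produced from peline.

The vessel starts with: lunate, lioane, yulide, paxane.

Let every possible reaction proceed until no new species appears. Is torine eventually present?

yulide present → qorine forms (Rx 3).
qorine, paxane, and yulide present → arcate forms (Rx 4).
lioane and arcate present → torine forms (Rx 2).

Yes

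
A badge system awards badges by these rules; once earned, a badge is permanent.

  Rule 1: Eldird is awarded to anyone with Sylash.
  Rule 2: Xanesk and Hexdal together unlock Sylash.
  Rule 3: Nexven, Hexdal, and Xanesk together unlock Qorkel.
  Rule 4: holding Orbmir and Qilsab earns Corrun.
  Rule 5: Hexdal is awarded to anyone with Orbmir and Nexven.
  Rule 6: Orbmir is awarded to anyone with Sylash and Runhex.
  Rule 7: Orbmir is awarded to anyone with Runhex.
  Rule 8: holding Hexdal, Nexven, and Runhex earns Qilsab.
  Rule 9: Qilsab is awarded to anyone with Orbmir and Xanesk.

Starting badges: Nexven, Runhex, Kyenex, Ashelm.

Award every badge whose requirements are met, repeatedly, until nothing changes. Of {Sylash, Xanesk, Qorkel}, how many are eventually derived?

0

Sylash would need Xanesk and Hexdal (Rule 2), but Xanesk is never earned.
No rule produces Xanesk, and it is not given.
Qorkel would need Nexven, Hexdal, and Xanesk (Rule 3), but Xanesk is never earned.
None of the 3 are reached.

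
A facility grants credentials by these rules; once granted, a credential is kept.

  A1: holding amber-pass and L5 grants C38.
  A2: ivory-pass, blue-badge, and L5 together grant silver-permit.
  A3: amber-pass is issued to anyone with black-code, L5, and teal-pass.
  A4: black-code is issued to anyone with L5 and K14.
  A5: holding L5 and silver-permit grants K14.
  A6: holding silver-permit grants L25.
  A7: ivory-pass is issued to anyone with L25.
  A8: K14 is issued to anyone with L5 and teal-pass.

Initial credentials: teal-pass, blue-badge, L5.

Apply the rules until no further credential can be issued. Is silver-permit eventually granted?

No

silver-permit would need ivory-pass, blue-badge, and L5 (A2), but ivory-pass is never granted.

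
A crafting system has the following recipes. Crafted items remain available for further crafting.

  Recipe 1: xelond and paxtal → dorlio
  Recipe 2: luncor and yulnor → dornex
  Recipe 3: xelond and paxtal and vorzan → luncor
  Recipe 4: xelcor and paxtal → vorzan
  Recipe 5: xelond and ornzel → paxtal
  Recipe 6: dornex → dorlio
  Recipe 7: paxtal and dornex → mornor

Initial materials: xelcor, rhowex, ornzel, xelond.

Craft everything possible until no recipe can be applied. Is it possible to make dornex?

No

dornex would need luncor and yulnor (Recipe 2), but yulnor is never obtained.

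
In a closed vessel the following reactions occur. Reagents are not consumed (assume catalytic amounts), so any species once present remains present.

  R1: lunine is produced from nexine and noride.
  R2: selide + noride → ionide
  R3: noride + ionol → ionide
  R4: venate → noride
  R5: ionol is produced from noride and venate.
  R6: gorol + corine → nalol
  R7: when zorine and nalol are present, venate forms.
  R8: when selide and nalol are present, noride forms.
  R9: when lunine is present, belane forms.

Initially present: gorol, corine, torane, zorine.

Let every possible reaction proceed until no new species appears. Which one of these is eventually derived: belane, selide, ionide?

ionide

gorol and corine present → nalol forms (R6).
zorine and nalol present → venate forms (R7).
venate present → noride forms (R4).
noride and venate present → ionol forms (R5).
noride and ionol present → ionide forms (R3).
No rule produces selide, and it is not given. belane would need lunine (R9), but lunine never forms.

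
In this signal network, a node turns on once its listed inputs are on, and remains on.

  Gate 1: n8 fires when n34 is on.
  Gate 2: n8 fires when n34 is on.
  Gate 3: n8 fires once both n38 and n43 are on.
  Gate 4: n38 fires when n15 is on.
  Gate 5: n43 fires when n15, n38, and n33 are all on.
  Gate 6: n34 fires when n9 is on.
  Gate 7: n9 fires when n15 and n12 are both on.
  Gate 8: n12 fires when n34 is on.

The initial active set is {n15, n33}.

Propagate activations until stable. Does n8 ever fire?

Gate 4: n15 on → n38 on.
Gate 5: n15, n38, and n33 on → n43 on.
n38 and n43 are on, so n8 fires (Gate 3).

Yes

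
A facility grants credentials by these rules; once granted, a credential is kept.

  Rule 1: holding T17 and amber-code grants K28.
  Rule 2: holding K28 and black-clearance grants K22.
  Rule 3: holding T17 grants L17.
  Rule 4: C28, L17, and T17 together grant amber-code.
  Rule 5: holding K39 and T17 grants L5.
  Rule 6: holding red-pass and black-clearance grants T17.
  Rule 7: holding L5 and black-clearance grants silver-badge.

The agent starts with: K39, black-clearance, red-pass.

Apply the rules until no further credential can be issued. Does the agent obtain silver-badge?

Yes

Holding red-pass and black-clearance grants T17 (Rule 6).
Holding K39 and T17 grants L5 (Rule 5).
Holding L5 and black-clearance grants silver-badge (Rule 7).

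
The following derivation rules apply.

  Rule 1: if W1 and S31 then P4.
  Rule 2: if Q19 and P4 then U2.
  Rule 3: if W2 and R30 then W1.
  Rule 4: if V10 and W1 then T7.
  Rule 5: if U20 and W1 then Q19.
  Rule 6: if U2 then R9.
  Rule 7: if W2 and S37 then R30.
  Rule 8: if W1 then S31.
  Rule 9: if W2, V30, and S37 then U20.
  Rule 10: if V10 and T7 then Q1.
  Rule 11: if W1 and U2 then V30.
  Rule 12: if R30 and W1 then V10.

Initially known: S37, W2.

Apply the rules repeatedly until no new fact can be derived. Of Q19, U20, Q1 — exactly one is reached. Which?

W2 and S37 hold, so R30 follows (Rule 7).
W2 and R30 hold, so W1 follows (Rule 3).
From R30 and W1, Rule 12 gives V10.
From V10 and W1, Rule 4 gives T7.
V10 and T7 hold, so Q1 follows (Rule 10).
Q19 would need U20 and W1 (Rule 5), but U20 is never established. U20 would need W2, V30, and S37 (Rule 9), but V30 is never established.

Q1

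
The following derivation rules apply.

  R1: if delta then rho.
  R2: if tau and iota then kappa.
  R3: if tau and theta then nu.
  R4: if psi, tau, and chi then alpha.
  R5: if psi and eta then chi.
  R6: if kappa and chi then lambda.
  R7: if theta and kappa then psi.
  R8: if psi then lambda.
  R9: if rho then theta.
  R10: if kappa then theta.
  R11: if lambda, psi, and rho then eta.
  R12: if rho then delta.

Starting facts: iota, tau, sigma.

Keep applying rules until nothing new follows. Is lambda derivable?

Yes

From tau and iota, R2 gives kappa.
kappa holds, so theta follows (R10).
theta and kappa hold, so psi follows (R7).
From psi, R8 gives lambda.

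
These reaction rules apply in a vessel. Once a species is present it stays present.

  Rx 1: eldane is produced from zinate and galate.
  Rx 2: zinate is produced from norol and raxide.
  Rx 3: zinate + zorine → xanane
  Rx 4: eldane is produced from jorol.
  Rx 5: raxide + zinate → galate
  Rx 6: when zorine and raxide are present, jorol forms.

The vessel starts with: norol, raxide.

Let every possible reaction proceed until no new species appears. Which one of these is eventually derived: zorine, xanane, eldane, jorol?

norol and raxide present → zinate forms (Rx 2).
raxide and zinate present → galate forms (Rx 5).
zinate and galate present → eldane forms (Rx 1).
xanane would need zinate and zorine (Rx 3), but zorine never forms. jorol would need zorine and raxide (Rx 6), but zorine never forms. No rule produces zorine, and it is not given.

eldane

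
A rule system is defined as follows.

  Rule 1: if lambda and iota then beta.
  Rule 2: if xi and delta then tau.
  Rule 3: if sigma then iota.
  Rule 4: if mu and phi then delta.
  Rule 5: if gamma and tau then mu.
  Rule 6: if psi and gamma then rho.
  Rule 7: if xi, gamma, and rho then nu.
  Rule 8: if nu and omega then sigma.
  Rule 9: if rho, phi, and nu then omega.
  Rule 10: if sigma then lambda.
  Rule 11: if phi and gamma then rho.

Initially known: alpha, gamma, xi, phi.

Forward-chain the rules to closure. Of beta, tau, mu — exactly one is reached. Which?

phi and gamma hold, so rho follows (Rule 11).
From xi, gamma, and rho, Rule 7 gives nu.
From rho, phi, and nu, Rule 9 gives omega.
nu and omega hold, so sigma follows (Rule 8).
sigma holds, so lambda follows (Rule 10).
From sigma, Rule 3 gives iota.
lambda and iota hold, so beta follows (Rule 1).
tau would need xi and delta (Rule 2), but delta is never established. mu would need gamma and tau (Rule 5), but tau is never established.

beta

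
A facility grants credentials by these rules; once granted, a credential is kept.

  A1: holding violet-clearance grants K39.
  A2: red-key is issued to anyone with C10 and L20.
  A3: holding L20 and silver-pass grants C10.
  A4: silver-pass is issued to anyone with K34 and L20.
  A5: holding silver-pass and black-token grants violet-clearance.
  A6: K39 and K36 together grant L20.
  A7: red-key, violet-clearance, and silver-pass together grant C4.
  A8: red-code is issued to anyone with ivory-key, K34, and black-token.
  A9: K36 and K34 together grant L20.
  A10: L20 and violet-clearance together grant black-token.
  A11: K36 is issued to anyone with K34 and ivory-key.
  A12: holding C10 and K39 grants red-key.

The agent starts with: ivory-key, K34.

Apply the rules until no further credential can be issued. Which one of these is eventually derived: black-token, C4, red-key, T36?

red-key

Holding K34 and ivory-key grants K36 (A11).
Holding K36 and K34 grants L20 (A9).
Holding K34 and L20 grants silver-pass (A4).
Holding L20 and silver-pass grants C10 (A3).
Holding C10 and L20 grants red-key (A2).
C4 would need red-key, violet-clearance, and silver-pass (A7), but violet-clearance is never granted. black-token would need L20 and violet-clearance (A10), but violet-clearance is never granted. No rule produces T36, and it is not given.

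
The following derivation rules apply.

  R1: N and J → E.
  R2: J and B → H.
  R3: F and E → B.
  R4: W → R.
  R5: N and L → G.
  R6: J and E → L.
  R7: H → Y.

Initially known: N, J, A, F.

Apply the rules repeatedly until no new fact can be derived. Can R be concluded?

No

R would need W (R4), but W is never established.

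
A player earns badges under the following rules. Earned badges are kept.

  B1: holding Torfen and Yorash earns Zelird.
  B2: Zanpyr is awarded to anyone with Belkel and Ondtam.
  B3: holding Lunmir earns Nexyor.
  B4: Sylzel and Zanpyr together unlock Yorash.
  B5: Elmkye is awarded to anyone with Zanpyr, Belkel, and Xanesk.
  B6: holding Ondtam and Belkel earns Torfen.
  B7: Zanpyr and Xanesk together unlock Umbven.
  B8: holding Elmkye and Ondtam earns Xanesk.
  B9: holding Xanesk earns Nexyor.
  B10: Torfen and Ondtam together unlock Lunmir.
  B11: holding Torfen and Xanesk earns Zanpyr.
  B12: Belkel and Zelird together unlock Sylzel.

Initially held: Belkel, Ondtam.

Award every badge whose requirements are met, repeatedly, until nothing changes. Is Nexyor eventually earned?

Yes

With Ondtam and Belkel, Torfen is earned (B6).
With Torfen and Ondtam, Lunmir is earned (B10).
With Lunmir, Nexyor is earned (B3).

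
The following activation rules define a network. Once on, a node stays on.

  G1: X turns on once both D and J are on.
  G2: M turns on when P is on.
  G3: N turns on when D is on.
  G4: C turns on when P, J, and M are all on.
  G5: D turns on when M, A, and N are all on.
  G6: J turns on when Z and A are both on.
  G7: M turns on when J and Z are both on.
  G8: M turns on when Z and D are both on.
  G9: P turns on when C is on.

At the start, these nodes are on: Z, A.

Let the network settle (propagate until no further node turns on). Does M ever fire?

Yes

Z and A are on, so J turns on (G6).
G7: J and Z on → M on.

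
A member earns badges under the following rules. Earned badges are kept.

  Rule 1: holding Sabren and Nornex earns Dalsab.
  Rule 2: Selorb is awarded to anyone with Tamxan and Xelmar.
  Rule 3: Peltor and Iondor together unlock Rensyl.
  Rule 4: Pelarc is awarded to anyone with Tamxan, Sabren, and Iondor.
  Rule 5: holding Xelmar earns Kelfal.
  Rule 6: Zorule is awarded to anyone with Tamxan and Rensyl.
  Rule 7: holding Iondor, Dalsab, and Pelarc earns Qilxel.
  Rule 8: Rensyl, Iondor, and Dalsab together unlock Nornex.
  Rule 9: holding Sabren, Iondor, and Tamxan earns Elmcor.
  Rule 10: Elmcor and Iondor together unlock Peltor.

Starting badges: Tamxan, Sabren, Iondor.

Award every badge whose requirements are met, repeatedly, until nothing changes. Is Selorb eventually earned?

Selorb would need Tamxan and Xelmar (Rule 2), but Xelmar is never earned.

No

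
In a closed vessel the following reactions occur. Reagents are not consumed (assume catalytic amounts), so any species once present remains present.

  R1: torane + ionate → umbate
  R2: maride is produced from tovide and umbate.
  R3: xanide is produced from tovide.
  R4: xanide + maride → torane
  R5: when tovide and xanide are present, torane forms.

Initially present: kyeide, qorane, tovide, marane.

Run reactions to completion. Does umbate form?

umbate would need torane and ionate (R1), but ionate never forms.

No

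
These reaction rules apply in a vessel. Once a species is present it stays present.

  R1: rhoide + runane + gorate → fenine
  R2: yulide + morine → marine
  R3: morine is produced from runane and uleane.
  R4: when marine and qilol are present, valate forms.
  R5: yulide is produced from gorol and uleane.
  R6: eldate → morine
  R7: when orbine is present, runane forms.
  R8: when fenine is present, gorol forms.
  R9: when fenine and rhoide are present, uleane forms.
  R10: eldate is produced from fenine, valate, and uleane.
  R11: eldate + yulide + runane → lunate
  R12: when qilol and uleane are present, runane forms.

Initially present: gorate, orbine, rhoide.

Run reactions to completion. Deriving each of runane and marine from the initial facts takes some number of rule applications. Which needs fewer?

runane: orbine present → runane forms (R7). [1 rule application]
marine: orbine present → runane forms (R7). rhoide, runane, and gorate present → fenine forms (R1). fenine present → gorol forms (R8). fenine and rhoide present → uleane forms (R9). gorol and uleane present → yulide forms (R5). runane and uleane present → morine forms (R3). yulide and morine present → marine forms (R2). [7 rule applications]
runane needs fewer.

runane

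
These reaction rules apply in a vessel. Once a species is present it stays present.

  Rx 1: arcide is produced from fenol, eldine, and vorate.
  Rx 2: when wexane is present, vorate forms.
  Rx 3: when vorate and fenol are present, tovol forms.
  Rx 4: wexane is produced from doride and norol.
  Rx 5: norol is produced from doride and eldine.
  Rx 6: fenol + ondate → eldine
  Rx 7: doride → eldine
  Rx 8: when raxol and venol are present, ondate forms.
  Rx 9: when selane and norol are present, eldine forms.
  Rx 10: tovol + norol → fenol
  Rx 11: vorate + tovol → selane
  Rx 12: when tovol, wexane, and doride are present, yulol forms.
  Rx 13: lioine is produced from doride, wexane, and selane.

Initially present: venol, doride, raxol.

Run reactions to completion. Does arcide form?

No

arcide would need fenol, eldine, and vorate (Rx 1), but fenol never forms.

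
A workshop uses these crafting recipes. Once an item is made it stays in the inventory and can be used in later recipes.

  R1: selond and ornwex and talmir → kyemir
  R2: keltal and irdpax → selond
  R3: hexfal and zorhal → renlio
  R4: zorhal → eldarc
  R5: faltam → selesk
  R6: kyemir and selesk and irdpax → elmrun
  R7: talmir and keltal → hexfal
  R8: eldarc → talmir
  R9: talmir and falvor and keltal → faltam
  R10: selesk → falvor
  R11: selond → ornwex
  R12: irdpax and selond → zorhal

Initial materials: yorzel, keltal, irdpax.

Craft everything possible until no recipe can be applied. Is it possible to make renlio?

keltal and irdpax → selond (R2).
irdpax and selond → zorhal (R12).
zorhal → eldarc (R4).
eldarc → talmir (R8).
Using R7, talmir and keltal make hexfal.
Using R3, hexfal and zorhal make renlio.

Yes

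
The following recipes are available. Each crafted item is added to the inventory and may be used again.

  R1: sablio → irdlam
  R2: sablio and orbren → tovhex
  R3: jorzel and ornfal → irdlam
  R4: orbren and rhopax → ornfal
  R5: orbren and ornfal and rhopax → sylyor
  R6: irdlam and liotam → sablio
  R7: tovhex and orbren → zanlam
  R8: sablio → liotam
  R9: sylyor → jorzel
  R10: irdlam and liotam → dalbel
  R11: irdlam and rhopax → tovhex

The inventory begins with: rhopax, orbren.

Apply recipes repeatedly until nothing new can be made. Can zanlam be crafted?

Yes

orbren and rhopax → ornfal (R4).
Using R5, orbren, ornfal, and rhopax make sylyor.
sylyor → jorzel (R9).
Using R3, jorzel and ornfal make irdlam.
irdlam and rhopax → tovhex (R11).
tovhex and orbren → zanlam (R7).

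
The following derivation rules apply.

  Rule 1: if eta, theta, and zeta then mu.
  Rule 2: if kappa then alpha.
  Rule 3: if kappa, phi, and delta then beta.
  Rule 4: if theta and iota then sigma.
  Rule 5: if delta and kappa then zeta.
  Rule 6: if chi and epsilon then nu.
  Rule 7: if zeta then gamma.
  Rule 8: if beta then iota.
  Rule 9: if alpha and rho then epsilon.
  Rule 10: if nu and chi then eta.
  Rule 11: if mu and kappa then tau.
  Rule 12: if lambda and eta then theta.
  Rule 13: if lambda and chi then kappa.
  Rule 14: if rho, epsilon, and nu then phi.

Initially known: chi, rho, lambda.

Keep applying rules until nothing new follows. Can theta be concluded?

From lambda and chi, Rule 13 gives kappa.
kappa holds, so alpha follows (Rule 2).
From alpha and rho, Rule 9 gives epsilon.
From chi and epsilon, Rule 6 gives nu.
nu and chi hold, so eta follows (Rule 10).
From lambda and eta, Rule 12 gives theta.

Yes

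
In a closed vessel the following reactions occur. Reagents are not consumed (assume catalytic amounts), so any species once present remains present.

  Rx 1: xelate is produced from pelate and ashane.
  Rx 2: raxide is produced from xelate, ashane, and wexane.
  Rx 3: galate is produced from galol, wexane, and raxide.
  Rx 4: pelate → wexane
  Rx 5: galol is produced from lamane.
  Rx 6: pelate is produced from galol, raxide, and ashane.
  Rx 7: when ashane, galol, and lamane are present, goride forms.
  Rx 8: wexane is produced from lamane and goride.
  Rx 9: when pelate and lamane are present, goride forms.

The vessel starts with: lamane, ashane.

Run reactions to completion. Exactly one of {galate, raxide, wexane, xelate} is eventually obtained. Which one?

wexane

lamane present → galol forms (Rx 5).
ashane, galol, and lamane present → goride forms (Rx 7).
lamane and goride present → wexane forms (Rx 8).
xelate would need pelate and ashane (Rx 1), but pelate never forms. raxide would need xelate, ashane, and wexane (Rx 2), but xelate never forms. galate would need galol, wexane, and raxide (Rx 3), but raxide never forms.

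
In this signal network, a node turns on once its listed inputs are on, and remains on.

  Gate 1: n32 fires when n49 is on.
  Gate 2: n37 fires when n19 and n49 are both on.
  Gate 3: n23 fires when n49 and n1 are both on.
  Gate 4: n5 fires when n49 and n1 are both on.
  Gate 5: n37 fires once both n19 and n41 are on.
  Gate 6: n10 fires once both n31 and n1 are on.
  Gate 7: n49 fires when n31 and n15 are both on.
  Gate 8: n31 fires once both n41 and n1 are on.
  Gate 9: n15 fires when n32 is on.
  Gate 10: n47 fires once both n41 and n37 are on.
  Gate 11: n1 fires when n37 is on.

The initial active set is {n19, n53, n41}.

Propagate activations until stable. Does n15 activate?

n15 would need n32 (Gate 9), but n32 never turns on.

No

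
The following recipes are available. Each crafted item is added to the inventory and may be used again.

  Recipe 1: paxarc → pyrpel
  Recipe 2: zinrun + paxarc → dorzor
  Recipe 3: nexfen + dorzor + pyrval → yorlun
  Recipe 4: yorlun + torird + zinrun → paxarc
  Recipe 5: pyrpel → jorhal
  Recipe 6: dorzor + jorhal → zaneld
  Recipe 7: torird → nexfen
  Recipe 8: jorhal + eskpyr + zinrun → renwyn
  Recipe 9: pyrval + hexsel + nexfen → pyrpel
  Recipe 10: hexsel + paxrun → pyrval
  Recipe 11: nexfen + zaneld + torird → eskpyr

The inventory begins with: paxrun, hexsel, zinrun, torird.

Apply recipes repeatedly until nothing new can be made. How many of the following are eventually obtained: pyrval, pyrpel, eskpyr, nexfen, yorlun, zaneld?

3

hexsel + paxrun → pyrval (Recipe 10).
torird → nexfen (Recipe 7).
pyrval + hexsel + nexfen → pyrpel (Recipe 9).
pyrval: reached.
pyrpel: reached.
eskpyr would need nexfen, zaneld, and torird (Recipe 11), but zaneld is never obtained.
nexfen: reached.
yorlun would need nexfen, dorzor, and pyrval (Recipe 3), but dorzor is never obtained.
zaneld would need dorzor and jorhal (Recipe 6), but dorzor is never obtained.
Reached: pyrval, pyrpel, and nexfen — 3 of the 6.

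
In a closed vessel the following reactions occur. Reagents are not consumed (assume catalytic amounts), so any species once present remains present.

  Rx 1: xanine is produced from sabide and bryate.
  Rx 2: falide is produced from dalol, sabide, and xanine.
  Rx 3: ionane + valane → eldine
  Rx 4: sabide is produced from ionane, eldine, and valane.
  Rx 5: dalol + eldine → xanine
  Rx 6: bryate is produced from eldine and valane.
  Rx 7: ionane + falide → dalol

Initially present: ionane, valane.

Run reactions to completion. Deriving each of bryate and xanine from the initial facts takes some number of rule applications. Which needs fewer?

bryate

bryate: ionane and valane present → eldine forms (Rx 3). eldine and valane present → bryate forms (Rx 6). [2 rule applications]
xanine: ionane and valane present → eldine forms (Rx 3). eldine and valane present → bryate forms (Rx 6). ionane, eldine, and valane present → sabide forms (Rx 4). sabide and bryate present → xanine forms (Rx 1). [4 rule applications]
bryate needs fewer.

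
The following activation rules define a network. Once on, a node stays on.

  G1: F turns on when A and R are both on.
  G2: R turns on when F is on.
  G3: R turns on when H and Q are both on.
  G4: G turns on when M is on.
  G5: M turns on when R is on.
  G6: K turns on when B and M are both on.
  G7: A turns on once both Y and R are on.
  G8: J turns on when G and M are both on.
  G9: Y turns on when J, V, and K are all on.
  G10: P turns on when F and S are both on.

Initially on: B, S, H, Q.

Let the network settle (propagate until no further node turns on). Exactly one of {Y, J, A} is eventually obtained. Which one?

G3: H and Q on → R on.
R is on, so M turns on (G5).
G4: M on → G on.
G and M are on, so J turns on (G8).
A would need Y and R (G7), but Y never turns on. Y would need J, V, and K (G9), but V never turns on.

J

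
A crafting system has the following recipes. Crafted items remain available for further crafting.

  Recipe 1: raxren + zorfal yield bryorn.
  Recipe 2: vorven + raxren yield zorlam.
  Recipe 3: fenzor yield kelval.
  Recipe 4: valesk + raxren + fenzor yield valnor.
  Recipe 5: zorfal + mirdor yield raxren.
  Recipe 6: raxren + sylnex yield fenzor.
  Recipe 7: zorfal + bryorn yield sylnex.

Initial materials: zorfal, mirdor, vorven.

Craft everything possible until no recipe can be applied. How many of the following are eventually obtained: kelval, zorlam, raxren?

3

Using Recipe 5, zorfal and mirdor make raxren.
raxren + zorfal → bryorn (Recipe 1).
Using Recipe 2, vorven and raxren make zorlam.
Using Recipe 7, zorfal and bryorn make sylnex.
Using Recipe 6, raxren and sylnex make fenzor.
Using Recipe 3, fenzor makes kelval.
kelval: reached.
zorlam: reached.
raxren: reached.
All 3 are reached.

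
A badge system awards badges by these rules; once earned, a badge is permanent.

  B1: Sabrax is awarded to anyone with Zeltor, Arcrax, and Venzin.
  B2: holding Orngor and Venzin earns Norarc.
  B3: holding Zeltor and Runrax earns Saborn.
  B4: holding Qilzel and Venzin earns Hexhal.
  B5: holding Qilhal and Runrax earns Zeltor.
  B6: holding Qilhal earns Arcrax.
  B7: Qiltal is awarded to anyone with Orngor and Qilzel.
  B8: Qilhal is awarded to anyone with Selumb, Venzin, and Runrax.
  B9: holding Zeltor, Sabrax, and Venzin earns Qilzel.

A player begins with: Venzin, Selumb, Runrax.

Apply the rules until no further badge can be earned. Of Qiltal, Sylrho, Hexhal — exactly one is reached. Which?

With Selumb, Venzin, and Runrax, Qilhal is earned (B8).
With Qilhal and Runrax, Zeltor is earned (B5).
With Qilhal, Arcrax is earned (B6).
With Zeltor, Arcrax, and Venzin, Sabrax is earned (B1).
With Zeltor, Sabrax, and Venzin, Qilzel is earned (B9).
With Qilzel and Venzin, Hexhal is earned (B4).
No rule produces Sylrho, and it is not given. Qiltal would need Orngor and Qilzel (B7), but Orngor is never earned.

Hexhal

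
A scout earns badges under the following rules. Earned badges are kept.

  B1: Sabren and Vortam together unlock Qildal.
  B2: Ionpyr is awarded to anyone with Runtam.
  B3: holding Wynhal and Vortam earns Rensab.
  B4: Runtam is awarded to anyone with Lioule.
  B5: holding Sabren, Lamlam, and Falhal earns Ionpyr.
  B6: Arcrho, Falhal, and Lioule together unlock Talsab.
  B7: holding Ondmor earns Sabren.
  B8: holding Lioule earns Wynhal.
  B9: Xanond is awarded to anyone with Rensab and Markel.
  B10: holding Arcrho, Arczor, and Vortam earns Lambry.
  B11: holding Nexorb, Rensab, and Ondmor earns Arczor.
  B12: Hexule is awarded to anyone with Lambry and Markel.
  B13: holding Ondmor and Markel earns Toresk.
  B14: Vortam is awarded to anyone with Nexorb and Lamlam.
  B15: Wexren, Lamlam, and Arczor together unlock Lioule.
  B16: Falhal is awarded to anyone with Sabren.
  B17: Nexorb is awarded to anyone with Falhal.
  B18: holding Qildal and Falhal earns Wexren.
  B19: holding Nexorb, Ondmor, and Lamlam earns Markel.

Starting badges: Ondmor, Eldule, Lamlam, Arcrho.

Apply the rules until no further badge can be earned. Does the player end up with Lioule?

No

Lioule would need Wexren, Lamlam, and Arczor (B15), but Arczor is never earned.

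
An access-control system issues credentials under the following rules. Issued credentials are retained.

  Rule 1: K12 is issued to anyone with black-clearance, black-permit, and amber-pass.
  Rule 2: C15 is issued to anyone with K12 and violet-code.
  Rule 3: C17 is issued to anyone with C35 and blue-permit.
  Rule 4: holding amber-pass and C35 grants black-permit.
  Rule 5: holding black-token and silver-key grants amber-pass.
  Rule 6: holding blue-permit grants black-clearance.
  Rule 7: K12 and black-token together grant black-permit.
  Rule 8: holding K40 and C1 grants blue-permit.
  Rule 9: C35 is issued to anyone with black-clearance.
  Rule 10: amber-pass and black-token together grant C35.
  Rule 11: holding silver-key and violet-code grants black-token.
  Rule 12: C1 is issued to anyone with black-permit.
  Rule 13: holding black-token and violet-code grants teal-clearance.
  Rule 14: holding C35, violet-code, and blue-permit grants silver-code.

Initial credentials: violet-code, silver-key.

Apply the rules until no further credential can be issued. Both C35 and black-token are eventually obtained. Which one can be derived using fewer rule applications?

black-token

black-token: Holding silver-key and violet-code grants black-token (Rule 11). [1 rule application]
C35: Holding silver-key and violet-code grants black-token (Rule 11). Holding black-token and silver-key grants amber-pass (Rule 5). Holding amber-pass and black-token grants C35 (Rule 10). [3 rule applications]
black-token needs fewer.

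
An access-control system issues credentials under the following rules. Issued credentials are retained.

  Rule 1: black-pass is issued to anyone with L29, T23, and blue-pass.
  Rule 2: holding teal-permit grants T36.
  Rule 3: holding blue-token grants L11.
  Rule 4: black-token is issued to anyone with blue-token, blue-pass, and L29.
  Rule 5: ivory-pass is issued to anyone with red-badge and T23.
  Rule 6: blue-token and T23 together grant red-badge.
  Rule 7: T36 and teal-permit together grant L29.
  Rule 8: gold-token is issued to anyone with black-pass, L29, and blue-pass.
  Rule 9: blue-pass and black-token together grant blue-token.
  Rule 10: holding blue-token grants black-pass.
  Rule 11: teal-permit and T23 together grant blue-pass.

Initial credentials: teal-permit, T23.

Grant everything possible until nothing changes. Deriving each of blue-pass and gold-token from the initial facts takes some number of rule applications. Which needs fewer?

blue-pass

blue-pass: Holding teal-permit and T23 grants blue-pass (Rule 11). [1 rule application]
gold-token: Holding teal-permit and T23 grants blue-pass (Rule 11). Holding teal-permit grants T36 (Rule 2). Holding T36 and teal-permit grants L29 (Rule 7). Holding L29, T23, and blue-pass grants black-pass (Rule 1). Holding black-pass, L29, and blue-pass grants gold-token (Rule 8). [5 rule applications]
blue-pass needs fewer.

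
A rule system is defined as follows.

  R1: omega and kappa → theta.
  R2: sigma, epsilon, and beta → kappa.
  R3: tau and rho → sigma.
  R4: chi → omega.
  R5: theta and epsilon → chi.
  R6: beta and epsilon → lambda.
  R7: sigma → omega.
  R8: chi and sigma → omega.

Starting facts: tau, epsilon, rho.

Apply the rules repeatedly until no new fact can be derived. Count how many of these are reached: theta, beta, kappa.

theta would need omega and kappa (R1), but kappa is never established.
No rule produces beta, and it is not given.
kappa would need sigma, epsilon, and beta (R2), but beta is never established.
None of the 3 are reached.

0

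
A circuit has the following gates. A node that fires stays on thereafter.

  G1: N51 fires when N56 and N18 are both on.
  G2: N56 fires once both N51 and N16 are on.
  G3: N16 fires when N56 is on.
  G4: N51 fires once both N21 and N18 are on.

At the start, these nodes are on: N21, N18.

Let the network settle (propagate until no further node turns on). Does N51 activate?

Yes

G4: N21 and N18 on → N51 on.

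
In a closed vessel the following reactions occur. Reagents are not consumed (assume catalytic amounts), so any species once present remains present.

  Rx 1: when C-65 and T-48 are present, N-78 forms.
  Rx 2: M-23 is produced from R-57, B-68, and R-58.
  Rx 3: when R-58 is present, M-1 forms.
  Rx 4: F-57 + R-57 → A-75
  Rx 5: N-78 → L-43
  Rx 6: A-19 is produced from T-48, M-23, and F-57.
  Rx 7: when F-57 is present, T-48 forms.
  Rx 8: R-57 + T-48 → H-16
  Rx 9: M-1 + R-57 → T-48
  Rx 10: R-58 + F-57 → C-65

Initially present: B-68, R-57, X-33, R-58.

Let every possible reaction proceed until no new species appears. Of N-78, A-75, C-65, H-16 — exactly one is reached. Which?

R-58 present → M-1 forms (Rx 3).
M-1 and R-57 present → T-48 forms (Rx 9).
R-57 and T-48 present → H-16 forms (Rx 8).
C-65 would need R-58 and F-57 (Rx 10), but F-57 never forms. A-75 would need F-57 and R-57 (Rx 4), but F-57 never forms. N-78 would need C-65 and T-48 (Rx 1), but C-65 never forms.

H-16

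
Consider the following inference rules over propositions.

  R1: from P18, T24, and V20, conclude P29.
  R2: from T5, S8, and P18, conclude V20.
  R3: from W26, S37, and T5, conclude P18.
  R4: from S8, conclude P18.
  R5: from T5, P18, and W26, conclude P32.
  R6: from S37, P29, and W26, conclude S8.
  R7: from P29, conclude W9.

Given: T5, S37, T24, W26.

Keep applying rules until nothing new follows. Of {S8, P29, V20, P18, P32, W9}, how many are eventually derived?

2

W26, S37, and T5 hold, so P18 follows (R3).
T5, P18, and W26 hold, so P32 follows (R5).
S8 would need S37, P29, and W26 (R6), but P29 is never established.
P29 would need P18, T24, and V20 (R1), but V20 is never established.
V20 would need T5, S8, and P18 (R2), but S8 is never established.
P18: reached.
P32: reached.
W9 would need P29 (R7), but P29 is never established.
Reached: P18 and P32 — 2 of the 6.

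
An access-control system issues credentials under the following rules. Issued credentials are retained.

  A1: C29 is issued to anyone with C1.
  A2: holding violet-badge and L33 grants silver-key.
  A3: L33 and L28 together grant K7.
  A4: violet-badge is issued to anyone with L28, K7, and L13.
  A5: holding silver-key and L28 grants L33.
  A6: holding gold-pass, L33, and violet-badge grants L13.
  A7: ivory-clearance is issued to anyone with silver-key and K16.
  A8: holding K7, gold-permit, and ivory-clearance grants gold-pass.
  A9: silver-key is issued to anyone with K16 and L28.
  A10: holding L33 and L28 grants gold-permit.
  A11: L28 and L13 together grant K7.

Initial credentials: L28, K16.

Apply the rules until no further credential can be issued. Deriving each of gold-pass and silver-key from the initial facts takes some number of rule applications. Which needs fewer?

silver-key

silver-key: Holding K16 and L28 grants silver-key (A9). [1 rule application]
gold-pass: Holding K16 and L28 grants silver-key (A9). Holding silver-key and K16 grants ivory-clearance (A7). Holding silver-key and L28 grants L33 (A5). Holding L33 and L28 grants gold-permit (A10). Holding L33 and L28 grants K7 (A3). Holding K7, gold-permit, and ivory-clearance grants gold-pass (A8). [6 rule applications]
silver-key needs fewer.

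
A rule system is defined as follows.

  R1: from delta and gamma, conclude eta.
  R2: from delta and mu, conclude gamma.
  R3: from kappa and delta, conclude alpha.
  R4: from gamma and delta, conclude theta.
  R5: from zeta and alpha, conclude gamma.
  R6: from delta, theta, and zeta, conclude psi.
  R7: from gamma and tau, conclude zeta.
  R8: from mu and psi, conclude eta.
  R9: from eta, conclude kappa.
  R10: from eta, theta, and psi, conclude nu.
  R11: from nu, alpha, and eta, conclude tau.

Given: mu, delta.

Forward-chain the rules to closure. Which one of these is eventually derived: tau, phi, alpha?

delta and mu hold, so gamma follows (R2).
delta and gamma hold, so eta follows (R1).
From eta, R9 gives kappa.
kappa and delta hold, so alpha follows (R3).
tau would need nu, alpha, and eta (R11), but nu is never established. No rule produces phi, and it is not given.

alpha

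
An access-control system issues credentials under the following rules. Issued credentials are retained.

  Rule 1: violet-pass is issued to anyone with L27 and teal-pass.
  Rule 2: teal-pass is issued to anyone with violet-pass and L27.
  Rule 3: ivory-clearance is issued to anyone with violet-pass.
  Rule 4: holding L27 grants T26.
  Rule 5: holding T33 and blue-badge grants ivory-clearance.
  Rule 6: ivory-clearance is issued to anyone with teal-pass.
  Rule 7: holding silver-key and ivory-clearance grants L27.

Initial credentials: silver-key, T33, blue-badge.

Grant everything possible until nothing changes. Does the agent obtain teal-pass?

teal-pass would need violet-pass and L27 (Rule 2), but violet-pass is never granted.

No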